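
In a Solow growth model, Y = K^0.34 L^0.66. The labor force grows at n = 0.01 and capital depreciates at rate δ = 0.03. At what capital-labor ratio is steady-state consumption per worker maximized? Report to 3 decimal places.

k_gold ≈ 25.598

Capital per worker breaks even when investment replaces (n + δ)·k; here n + δ = 0.04.
Setting f'(k) = n+δ gives 0.34·k^(0.34−1) = 0.04, hence k_gold = (0.34/0.04)^(1/0.66) ≈ 25.5983.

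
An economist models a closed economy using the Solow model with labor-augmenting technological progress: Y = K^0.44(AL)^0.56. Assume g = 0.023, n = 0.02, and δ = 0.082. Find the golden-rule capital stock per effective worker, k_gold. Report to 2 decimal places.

Break-even investment rate: n + g + δ = 0.02 + 0.023 + 0.082 = 0.125.
Golden rule sets MPK = n+g+δ: 0.44·k^(0.44−1) = 0.125, so k_gold = (0.44/0.125)^(1/0.56) ≈ 9.4617.

k_gold ≈ 9.46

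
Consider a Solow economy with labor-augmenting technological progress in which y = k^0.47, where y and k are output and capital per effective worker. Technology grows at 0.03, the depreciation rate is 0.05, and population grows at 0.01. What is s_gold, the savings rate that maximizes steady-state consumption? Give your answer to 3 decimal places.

Break-even investment rate: n + g + δ = 0.01 + 0.03 + 0.05 = 0.09.
At the golden rule MPK = n+g+δ, and in any Cobb-Douglas steady state s = (n+g+δ)·k/y = MPK·k/y = capital's share 0.47.

s_gold = 0.470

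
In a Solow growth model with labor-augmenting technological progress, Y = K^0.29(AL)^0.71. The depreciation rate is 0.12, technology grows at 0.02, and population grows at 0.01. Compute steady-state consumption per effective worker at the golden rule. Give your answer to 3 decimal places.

c_gold ≈ 0.929

Break-even investment rate: n + g + δ = 0.01 + 0.02 + 0.12 = 0.15.
Golden rule sets MPK = n+g+δ: 0.29·k^(0.29−1) = 0.15, so k_gold = (0.29/0.15)^(1/0.71) ≈ 2.5307.
y_gold = 2.5307^0.29 ≈ 1.3090.
c_gold = y_gold − (n+g+δ)·k_gold = 1.3090 − 0.15·2.5307 ≈ 0.9294.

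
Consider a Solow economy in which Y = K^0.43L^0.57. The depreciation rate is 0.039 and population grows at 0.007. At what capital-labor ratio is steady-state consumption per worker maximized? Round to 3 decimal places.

k_gold ≈ 50.466

Capital per worker breaks even when investment replaces (n + δ)·k; here n + δ = 0.046.
At the golden rule the marginal product of capital equals n+δ: 0.43·k^(0.43−1) = 0.046. Solving, k_gold = (0.43/0.046)^(1/0.57) ≈ 50.4663.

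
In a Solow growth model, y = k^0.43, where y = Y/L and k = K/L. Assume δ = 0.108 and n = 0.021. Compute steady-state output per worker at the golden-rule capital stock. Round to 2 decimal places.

y_gold ≈ 2.48

Capital per worker breaks even when investment replaces (n + δ)·k; here n + δ = 0.129.
Setting f'(k) = n+δ gives 0.43·k^(0.43−1) = 0.129, hence k_gold = (0.43/0.129)^(1/0.57) ≈ 8.2667.
Output: y_gold = k_gold^0.43 = 8.2667^0.43 ≈ 2.4800.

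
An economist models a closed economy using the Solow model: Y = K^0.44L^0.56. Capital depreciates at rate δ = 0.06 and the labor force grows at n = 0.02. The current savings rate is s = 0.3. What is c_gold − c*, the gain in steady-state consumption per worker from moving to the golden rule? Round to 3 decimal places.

n + δ = 0.02 + 0.06 = 0.08.
Current steady state (s = 0.3): k* = (0.3/0.08)^(1/0.56) ≈ 10.5939, y* = 10.5939^0.44 ≈ 2.8250, c* = (1−0.3)·2.8250 ≈ 1.9775.
At the golden rule the marginal product of capital equals n+δ: 0.44·k^(0.44−1) = 0.08. Solving, k_gold = (0.44/0.08)^(1/0.56) ≈ 20.9931.
y_gold = 20.9931^0.44 ≈ 3.8169, c_gold = y_gold − 0.08·k_gold ≈ 2.1375.
Gain: Δc = 2.1375 − 1.9775 ≈ 0.1599.

Δc ≈ 0.160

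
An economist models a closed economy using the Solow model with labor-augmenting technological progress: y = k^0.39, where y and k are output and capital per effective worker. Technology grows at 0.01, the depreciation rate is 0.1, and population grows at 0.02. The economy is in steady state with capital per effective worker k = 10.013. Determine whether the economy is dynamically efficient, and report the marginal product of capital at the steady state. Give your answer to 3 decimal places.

dynamically inefficient; MPK ≈ 0.096

The effective depreciation rate is n + g + δ = 0.02 + 0.01 + 0.1 = 0.13.
MPK = 0.39·k^(0.39−1) = 0.39·10.013^(-0.61) ≈ 0.0957.
MPK < 0.13, so the economy is dynamically inefficient (over-saving).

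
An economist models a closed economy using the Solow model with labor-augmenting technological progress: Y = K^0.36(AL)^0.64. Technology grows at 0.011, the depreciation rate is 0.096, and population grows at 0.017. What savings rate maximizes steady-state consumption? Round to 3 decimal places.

s_gold = 0.360

The effective depreciation rate is n + g + δ = 0.017 + 0.011 + 0.096 = 0.124.
At the golden rule MPK = n+g+δ, and in any Cobb-Douglas steady state s = (n+g+δ)·k/y = MPK·k/y = capital's share 0.36.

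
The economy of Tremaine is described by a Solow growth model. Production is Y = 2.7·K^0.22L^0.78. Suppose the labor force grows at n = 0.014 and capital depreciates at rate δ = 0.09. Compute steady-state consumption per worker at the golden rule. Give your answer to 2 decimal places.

c_gold ≈ 3.44

n + δ = 0.014 + 0.09 = 0.104.
At the golden rule the marginal product of capital equals n+δ: 0.22·2.7·k^(0.22−1) = 0.104. Solving, k_gold = (0.22·2.7/0.104)^(1/0.78) ≈ 9.3368.
y_gold = 2.7·9.3368^0.22 ≈ 4.4137.
c_gold = y_gold − (n+δ)·k_gold = 4.4137 − 0.104·9.3368 ≈ 3.4427.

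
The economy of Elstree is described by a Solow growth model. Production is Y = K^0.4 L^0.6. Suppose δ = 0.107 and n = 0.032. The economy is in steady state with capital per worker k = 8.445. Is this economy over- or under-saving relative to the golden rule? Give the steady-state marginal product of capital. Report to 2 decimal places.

The effective depreciation rate is n + δ = 0.032 + 0.107 = 0.139.
MPK = 0.4·k^(0.4−1) = 0.4·8.445^(-0.6) ≈ 0.1112.
MPK < 0.139, so the economy is dynamically inefficient (over-saving).

over-saving; MPK ≈ 0.11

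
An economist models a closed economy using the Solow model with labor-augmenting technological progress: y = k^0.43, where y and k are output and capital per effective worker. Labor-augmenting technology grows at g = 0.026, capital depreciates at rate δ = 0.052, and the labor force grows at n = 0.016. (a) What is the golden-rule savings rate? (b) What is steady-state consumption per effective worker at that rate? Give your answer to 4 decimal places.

Break-even investment rate: n + g + δ = 0.016 + 0.026 + 0.052 = 0.094.
For Cobb-Douglas, s_gold equals capital's share: s_gold = 0.43.
Maximizing c = f(k) − (n+g+δ)·k gives f'(k) = n+g+δ, i.e. 0.43·k^(0.43−1) = 0.094, so k_gold = (0.43/0.094)^(1/0.57) ≈ 14.4043.
y_gold = 14.4043^0.43 ≈ 3.1488; c_gold = (1−0.43)·y_gold ≈ 1.7948.

(a) s_gold = 0.4300; (b) c_gold ≈ 1.7948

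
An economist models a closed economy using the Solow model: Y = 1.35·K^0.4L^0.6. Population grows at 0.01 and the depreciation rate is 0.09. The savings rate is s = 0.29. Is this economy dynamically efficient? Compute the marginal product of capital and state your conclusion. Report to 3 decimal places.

Break-even investment rate: n + δ = 0.01 + 0.09 = 0.1.
Steady-state k*: s·A·k^0.4 = 0.1·k gives k* = (0.29·1.35/0.1)^(1/0.6) ≈ 9.7249.
MPK = 0.4·1.35·9.7249^(-0.6) ≈ 0.1379.
MPK > n+δ = 0.1, so the economy is dynamically efficient (under-saving).

dynamically efficient; MPK ≈ 0.138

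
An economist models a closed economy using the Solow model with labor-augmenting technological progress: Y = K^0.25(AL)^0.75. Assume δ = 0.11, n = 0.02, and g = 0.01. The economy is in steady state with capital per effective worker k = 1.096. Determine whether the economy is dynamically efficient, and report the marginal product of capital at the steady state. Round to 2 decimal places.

n + g + δ = 0.02 + 0.01 + 0.11 = 0.14.
MPK = 0.25·k^(0.25−1) = 0.25·1.096^(-0.75) ≈ 0.2334.
MPK > 0.14, so the economy is dynamically efficient (under-saving).

dynamically efficient; MPK ≈ 0.23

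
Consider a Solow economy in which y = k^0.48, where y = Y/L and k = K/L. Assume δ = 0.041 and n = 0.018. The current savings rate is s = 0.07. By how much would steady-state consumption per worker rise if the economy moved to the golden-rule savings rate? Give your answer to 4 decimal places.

Break-even investment rate: n + δ = 0.018 + 0.041 = 0.059.
Current steady state (s = 0.07): k* = (0.07/0.059)^(1/0.52) ≈ 1.3893, y* = 1.3893^0.48 ≈ 1.1709, c* = (1−0.07)·1.1709 ≈ 1.0890.
Golden rule sets MPK = n+δ: 0.48·k^(0.48−1) = 0.059, so k_gold = (0.48/0.059)^(1/0.52) ≈ 56.3311.
y_gold = 56.3311^0.48 ≈ 6.9240, c_gold = y_gold − 0.059·k_gold ≈ 3.6005.
Gain: Δc = 3.6005 − 1.0890 ≈ 2.5115.

Δc ≈ 2.5115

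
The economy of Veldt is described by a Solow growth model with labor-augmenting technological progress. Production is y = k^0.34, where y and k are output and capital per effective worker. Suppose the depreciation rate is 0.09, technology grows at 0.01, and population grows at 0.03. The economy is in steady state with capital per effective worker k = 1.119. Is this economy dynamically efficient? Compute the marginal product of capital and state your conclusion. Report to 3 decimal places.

The effective depreciation rate is n + g + δ = 0.03 + 0.01 + 0.09 = 0.13.
MPK = 0.34·k^(0.34−1) = 0.34·1.119^(-0.66) ≈ 0.3157.
MPK > 0.13, so the economy is dynamically efficient (under-saving).

dynamically efficient; MPK ≈ 0.316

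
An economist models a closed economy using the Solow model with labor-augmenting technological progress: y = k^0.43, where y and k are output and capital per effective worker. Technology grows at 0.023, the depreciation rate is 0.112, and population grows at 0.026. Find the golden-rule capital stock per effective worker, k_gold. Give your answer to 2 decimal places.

k_gold ≈ 5.60

The effective depreciation rate is n + g + δ = 0.026 + 0.023 + 0.112 = 0.161.
Golden rule sets MPK = n+g+δ: 0.43·k^(0.43−1) = 0.161, so k_gold = (0.43/0.161)^(1/0.57) ≈ 5.6040.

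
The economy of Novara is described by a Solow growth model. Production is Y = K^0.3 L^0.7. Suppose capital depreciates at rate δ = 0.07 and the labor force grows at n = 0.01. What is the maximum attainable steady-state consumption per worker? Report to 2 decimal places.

The effective depreciation rate is n + δ = 0.01 + 0.07 = 0.08.
Golden rule sets MPK = n+δ: 0.3·k^(0.3−1) = 0.08, so k_gold = (0.3/0.08)^(1/0.7) ≈ 6.6076.
y_gold = 6.6076^0.3 ≈ 1.7620.
c_gold = y_gold − (n+δ)·k_gold = 1.7620 − 0.08·6.6076 ≈ 1.2334.

c_gold ≈ 1.23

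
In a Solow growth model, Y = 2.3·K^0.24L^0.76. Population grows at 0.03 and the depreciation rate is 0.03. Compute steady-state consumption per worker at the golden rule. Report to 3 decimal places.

n + δ = 0.03 + 0.03 = 0.06.
At the golden rule the marginal product of capital equals n+δ: 0.24·2.3·k^(0.24−1) = 0.06. Solving, k_gold = (0.24·2.3/0.06)^(1/0.76) ≈ 18.5414.
y_gold = 2.3·18.5414^0.24 ≈ 4.6353.
c_gold = y_gold − (n+δ)·k_gold = 4.6353 − 0.06·18.5414 ≈ 3.5229.

c_gold ≈ 3.523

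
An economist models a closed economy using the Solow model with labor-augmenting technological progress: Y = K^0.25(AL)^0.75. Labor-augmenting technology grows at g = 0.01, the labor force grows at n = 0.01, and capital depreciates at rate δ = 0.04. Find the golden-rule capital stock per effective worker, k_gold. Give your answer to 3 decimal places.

n + g + δ = 0.01 + 0.01 + 0.04 = 0.06.
Golden rule sets MPK = n+g+δ: 0.25·k^(0.25−1) = 0.06, so k_gold = (0.25/0.06)^(1/0.75) ≈ 6.7048.

k_gold ≈ 6.705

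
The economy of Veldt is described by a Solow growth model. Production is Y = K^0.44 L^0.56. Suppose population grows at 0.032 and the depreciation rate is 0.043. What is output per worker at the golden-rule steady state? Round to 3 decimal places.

y_gold ≈ 4.015

Break-even investment rate: n + δ = 0.032 + 0.043 = 0.075.
Maximizing c = f(k) − (n+δ)·k gives f'(k) = n+δ, i.e. 0.44·k^(0.44−1) = 0.075, so k_gold = (0.44/0.075)^(1/0.56) ≈ 23.5574.
Output: y_gold = k_gold^0.44 = 23.5574^0.44 ≈ 4.0155.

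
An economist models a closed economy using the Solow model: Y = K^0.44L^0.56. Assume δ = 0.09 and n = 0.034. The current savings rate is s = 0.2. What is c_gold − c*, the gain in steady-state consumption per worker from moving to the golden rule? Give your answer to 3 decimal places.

Δc ≈ 0.350

Break-even investment rate: n + δ = 0.034 + 0.09 = 0.124.
Current steady state (s = 0.2): k* = (0.2/0.124)^(1/0.56) ≈ 2.3482, y* = 2.3482^0.44 ≈ 1.4559, c* = (1−0.2)·1.4559 ≈ 1.1647.
At the golden rule the marginal product of capital equals n+δ: 0.44·k^(0.44−1) = 0.124. Solving, k_gold = (0.44/0.124)^(1/0.56) ≈ 9.5984.
y_gold = 9.5984^0.44 ≈ 2.7050, c_gold = y_gold − 0.124·k_gold ≈ 1.5148.
Gain: Δc = 1.5148 − 1.1647 ≈ 0.3501.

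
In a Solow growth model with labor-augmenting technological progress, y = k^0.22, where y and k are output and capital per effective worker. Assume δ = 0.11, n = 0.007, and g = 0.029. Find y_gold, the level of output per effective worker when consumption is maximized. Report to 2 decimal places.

Break-even investment rate: n + g + δ = 0.007 + 0.029 + 0.11 = 0.146.
Setting f'(k) = n+g+δ gives 0.22·k^(0.22−1) = 0.146, hence k_gold = (0.22/0.146)^(1/0.78) ≈ 1.6916.
Output: y_gold = k_gold^0.22 = 1.6916^0.22 ≈ 1.1226.

y_gold ≈ 1.12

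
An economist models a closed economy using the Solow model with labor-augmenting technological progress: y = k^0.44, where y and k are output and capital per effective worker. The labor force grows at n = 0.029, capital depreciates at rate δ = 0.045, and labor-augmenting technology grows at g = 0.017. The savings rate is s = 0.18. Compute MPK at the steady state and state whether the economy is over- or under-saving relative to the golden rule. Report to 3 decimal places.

under-saving; MPK ≈ 0.222

Break-even investment rate: n + g + δ = 0.029 + 0.017 + 0.045 = 0.091.
Steady-state k*: s·k^0.44 = 0.091·k gives k* = (0.18/0.091)^(1/0.56) ≈ 3.3805.
MPK = 0.44·3.3805^(-0.56) ≈ 0.2224.
MPK > n+g+δ = 0.091, so the economy is dynamically efficient (under-saving).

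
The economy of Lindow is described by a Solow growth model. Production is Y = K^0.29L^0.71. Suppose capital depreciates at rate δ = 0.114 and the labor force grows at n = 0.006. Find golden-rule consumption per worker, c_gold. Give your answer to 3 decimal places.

c_gold ≈ 1.018

Capital per worker breaks even when investment replaces (n + δ)·k; here n + δ = 0.12.
Golden rule sets MPK = n+δ: 0.29·k^(0.29−1) = 0.12, so k_gold = (0.29/0.12)^(1/0.71) ≈ 3.4653.
y_gold = 3.4653^0.29 ≈ 1.4339.
c_gold = y_gold − (n+δ)·k_gold = 1.4339 − 0.12·3.4653 ≈ 1.0181.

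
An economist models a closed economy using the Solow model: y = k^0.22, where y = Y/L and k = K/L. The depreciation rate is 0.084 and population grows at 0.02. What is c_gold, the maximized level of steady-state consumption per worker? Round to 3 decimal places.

n + δ = 0.02 + 0.084 = 0.104.
Golden rule sets MPK = n+δ: 0.22·k^(0.22−1) = 0.104, so k_gold = (0.22/0.104)^(1/0.78) ≈ 2.6132.
y_gold = 2.6132^0.22 ≈ 1.2353.
c_gold = y_gold − (n+δ)·k_gold = 1.2353 − 0.104·2.6132 ≈ 0.9635.

c_gold ≈ 0.964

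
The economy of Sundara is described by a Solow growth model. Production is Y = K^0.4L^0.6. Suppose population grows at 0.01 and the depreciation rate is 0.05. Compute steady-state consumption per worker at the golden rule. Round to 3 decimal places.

c_gold ≈ 2.125

Capital per worker breaks even when investment replaces (n + δ)·k; here n + δ = 0.06.
At the golden rule the marginal product of capital equals n+δ: 0.4·k^(0.4−1) = 0.06. Solving, k_gold = (0.4/0.06)^(1/0.6) ≈ 23.6146.
y_gold = 23.6146^0.4 ≈ 3.5422.
c_gold = y_gold − (n+δ)·k_gold = 3.5422 − 0.06·23.6146 ≈ 2.1253.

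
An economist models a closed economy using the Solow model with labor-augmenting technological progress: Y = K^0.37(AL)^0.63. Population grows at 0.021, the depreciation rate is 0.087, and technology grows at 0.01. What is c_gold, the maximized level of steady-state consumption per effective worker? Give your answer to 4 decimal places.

c_gold ≈ 1.2326

Capital per effective worker breaks even when investment replaces (n + g + δ)·k; here n + g + δ = 0.118.
Setting f'(k) = n+g+δ gives 0.37·k^(0.37−1) = 0.118, hence k_gold = (0.37/0.118)^(1/0.63) ≈ 6.1349.
y_gold = 6.1349^0.37 ≈ 1.9565.
c_gold = y_gold − (n+g+δ)·k_gold = 1.9565 − 0.118·6.1349 ≈ 1.2326.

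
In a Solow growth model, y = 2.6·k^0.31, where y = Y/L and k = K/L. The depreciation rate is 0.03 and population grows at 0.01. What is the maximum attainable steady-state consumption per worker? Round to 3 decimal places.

Capital per worker breaks even when investment replaces (n + δ)·k; here n + δ = 0.04.
Maximizing c = f(k) − (n+δ)·k gives f'(k) = n+δ, i.e. 0.31·2.6·k^(0.31−1) = 0.04, so k_gold = (0.31·2.6/0.04)^(1/0.69) ≈ 77.6701.
y_gold = 2.6·77.6701^0.31 ≈ 10.0219.
c_gold = y_gold − (n+δ)·k_gold = 10.0219 − 0.04·77.6701 ≈ 6.9151.

c_gold ≈ 6.915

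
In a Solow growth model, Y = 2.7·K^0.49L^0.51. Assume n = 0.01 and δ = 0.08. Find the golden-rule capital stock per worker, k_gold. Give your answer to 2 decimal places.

Break-even investment rate: n + δ = 0.01 + 0.08 = 0.09.
Setting f'(k) = n+δ gives 0.49·2.7·k^(0.49−1) = 0.09, hence k_gold = (0.49·2.7/0.09)^(1/0.51) ≈ 194.4722.

k_gold ≈ 194.47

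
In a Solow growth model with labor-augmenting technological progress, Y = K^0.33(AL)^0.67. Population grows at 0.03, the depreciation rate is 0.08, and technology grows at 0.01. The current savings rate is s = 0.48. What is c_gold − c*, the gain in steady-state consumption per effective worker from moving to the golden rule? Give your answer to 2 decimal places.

The effective depreciation rate is n + g + δ = 0.03 + 0.01 + 0.08 = 0.12.
Current steady state (s = 0.48): k* = (0.48/0.12)^(1/0.67) ≈ 7.9177, y* = 7.9177^0.33 ≈ 1.9794, c* = (1−0.48)·1.9794 ≈ 1.0293.
Golden rule sets MPK = n+g+δ: 0.33·k^(0.33−1) = 0.12, so k_gold = (0.33/0.12)^(1/0.67) ≈ 4.5261.
y_gold = 4.5261^0.33 ≈ 1.6458, c_gold = y_gold − 0.12·k_gold ≈ 1.1027.
Gain: Δc = 1.1027 − 1.0293 ≈ 0.0734.

Δc ≈ 0.07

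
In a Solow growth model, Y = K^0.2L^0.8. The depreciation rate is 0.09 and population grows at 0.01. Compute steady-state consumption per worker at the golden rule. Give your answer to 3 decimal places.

Break-even investment rate: n + δ = 0.01 + 0.09 = 0.1.
Maximizing c = f(k) − (n+δ)·k gives f'(k) = n+δ, i.e. 0.2·k^(0.2−1) = 0.1, so k_gold = (0.2/0.1)^(1/0.8) ≈ 2.3784.
y_gold = 2.3784^0.2 ≈ 1.1892.
c_gold = y_gold − (n+δ)·k_gold = 1.1892 − 0.1·2.3784 ≈ 0.9514.

c_gold ≈ 0.951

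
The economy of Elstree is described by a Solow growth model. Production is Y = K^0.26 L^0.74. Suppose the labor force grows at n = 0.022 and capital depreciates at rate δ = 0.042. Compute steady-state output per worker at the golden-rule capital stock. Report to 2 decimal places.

Capital per worker breaks even when investment replaces (n + δ)·k; here n + δ = 0.064.
Maximizing c = f(k) − (n+δ)·k gives f'(k) = n+δ, i.e. 0.26·k^(0.26−1) = 0.064, so k_gold = (0.26/0.064)^(1/0.74) ≈ 6.6480.
Output: y_gold = k_gold^0.26 = 6.6480^0.26 ≈ 1.6364.

y_gold ≈ 1.64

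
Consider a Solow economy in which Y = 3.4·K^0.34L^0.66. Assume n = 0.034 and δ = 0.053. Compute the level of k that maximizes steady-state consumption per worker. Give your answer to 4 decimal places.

k_gold ≈ 50.3709

Break-even investment rate: n + δ = 0.034 + 0.053 = 0.087.
Maximizing c = f(k) − (n+δ)·k gives f'(k) = n+δ, i.e. 0.34·3.4·k^(0.34−1) = 0.087, so k_gold = (0.34·3.4/0.087)^(1/0.66) ≈ 50.3709.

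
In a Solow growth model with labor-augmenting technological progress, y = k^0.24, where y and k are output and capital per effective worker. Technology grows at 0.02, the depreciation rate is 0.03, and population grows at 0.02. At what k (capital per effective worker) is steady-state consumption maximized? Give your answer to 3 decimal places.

n + g + δ = 0.02 + 0.02 + 0.03 = 0.07.
Setting f'(k) = n+g+δ gives 0.24·k^(0.24−1) = 0.07, hence k_gold = (0.24/0.07)^(1/0.76) ≈ 5.0594.

k_gold ≈ 5.059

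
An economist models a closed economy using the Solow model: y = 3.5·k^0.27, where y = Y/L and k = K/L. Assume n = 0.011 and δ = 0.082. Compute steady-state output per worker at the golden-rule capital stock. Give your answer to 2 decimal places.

Capital per worker breaks even when investment replaces (n + δ)·k; here n + δ = 0.093.
At the golden rule the marginal product of capital equals n+δ: 0.27·3.5·k^(0.27−1) = 0.093. Solving, k_gold = (0.27·3.5/0.093)^(1/0.73) ≈ 23.9542.
Output: y_gold = 3.5·k_gold^0.27 = 3.5·23.9542^0.27 ≈ 8.2509.

y_gold ≈ 8.25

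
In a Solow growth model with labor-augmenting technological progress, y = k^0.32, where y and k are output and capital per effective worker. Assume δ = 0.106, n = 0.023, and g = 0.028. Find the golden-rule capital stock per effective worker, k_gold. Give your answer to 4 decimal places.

k_gold ≈ 2.8496

Break-even investment rate: n + g + δ = 0.023 + 0.028 + 0.106 = 0.157.
Maximizing c = f(k) − (n+g+δ)·k gives f'(k) = n+g+δ, i.e. 0.32·k^(0.32−1) = 0.157, so k_gold = (0.32/0.157)^(1/0.68) ≈ 2.8496.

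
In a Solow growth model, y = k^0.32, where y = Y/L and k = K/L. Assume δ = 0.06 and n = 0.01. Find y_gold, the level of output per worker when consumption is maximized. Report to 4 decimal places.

y_gold ≈ 2.0446

Break-even investment rate: n + δ = 0.01 + 0.06 = 0.07.
At the golden rule the marginal product of capital equals n+δ: 0.32·k^(0.32−1) = 0.07. Solving, k_gold = (0.32/0.07)^(1/0.68) ≈ 9.3468.
Output: y_gold = k_gold^0.32 = 9.3468^0.32 ≈ 2.0446.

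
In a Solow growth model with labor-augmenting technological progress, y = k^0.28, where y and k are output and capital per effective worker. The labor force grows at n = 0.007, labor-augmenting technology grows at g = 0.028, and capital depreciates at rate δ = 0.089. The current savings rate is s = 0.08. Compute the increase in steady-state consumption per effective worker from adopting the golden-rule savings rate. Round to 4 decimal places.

Δc ≈ 0.2125

The effective depreciation rate is n + g + δ = 0.007 + 0.028 + 0.089 = 0.124.
Current steady state (s = 0.08): k* = (0.08/0.124)^(1/0.72) ≈ 0.5441, y* = 0.5441^0.28 ≈ 0.8433, c* = (1−0.08)·0.8433 ≈ 0.7758.
Maximizing c = f(k) − (n+g+δ)·k gives f'(k) = n+g+δ, i.e. 0.28·k^(0.28−1) = 0.124, so k_gold = (0.28/0.124)^(1/0.72) ≈ 3.0996.
y_gold = 3.0996^0.28 ≈ 1.3727, c_gold = y_gold − 0.124·k_gold ≈ 0.9883.
Gain: Δc = 0.9883 − 0.7758 ≈ 0.2125.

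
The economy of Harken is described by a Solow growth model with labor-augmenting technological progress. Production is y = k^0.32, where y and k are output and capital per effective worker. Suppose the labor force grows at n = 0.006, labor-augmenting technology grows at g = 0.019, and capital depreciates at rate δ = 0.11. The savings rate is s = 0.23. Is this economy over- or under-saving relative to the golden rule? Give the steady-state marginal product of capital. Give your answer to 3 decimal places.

The effective depreciation rate is n + g + δ = 0.006 + 0.019 + 0.11 = 0.135.
Steady-state k*: s·k^0.32 = 0.135·k gives k* = (0.23/0.135)^(1/0.68) ≈ 2.1892.
MPK = 0.32·2.1892^(-0.68) ≈ 0.1878.
MPK > n+g+δ = 0.135, so the economy is dynamically efficient (under-saving).

under-saving; MPK ≈ 0.188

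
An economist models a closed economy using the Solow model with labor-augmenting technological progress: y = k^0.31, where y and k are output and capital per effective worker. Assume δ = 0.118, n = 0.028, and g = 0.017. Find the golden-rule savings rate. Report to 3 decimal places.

Capital per effective worker breaks even when investment replaces (n + g + δ)·k; here n + g + δ = 0.163.
At the golden rule MPK = n+g+δ, and in any Cobb-Douglas steady state s = (n+g+δ)·k/y = MPK·k/y = capital's share 0.31.

s_gold = 0.310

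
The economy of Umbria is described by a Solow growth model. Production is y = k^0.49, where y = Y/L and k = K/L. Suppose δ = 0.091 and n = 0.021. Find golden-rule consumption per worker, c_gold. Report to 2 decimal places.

c_gold ≈ 2.11

Break-even investment rate: n + δ = 0.021 + 0.091 = 0.112.
Golden rule sets MPK = n+δ: 0.49·k^(0.49−1) = 0.112, so k_gold = (0.49/0.112)^(1/0.51) ≈ 18.0642.
y_gold = 18.0642^0.49 ≈ 4.1290.
c_gold = y_gold − (n+δ)·k_gold = 4.1290 − 0.112·18.0642 ≈ 2.1058.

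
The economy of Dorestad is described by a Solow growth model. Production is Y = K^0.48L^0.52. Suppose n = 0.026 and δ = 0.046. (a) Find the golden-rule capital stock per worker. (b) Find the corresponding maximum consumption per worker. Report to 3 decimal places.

(a) k_gold ≈ 38.410; (b) c_gold ≈ 2.996

Capital per worker breaks even when investment replaces (n + δ)·k; here n + δ = 0.072.
Golden rule sets MPK = n+δ: 0.48·k^(0.48−1) = 0.072, so k_gold = (0.48/0.072)^(1/0.52) ≈ 38.4096.
y_gold = 38.4096^0.48 ≈ 5.7614; c_gold = y_gold − 0.072·k_gold ≈ 2.9959.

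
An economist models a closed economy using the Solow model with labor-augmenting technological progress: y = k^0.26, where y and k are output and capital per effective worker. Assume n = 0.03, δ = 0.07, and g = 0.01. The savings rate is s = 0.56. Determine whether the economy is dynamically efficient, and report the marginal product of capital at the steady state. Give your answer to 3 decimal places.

dynamically inefficient; MPK ≈ 0.051

n + g + δ = 0.03 + 0.01 + 0.07 = 0.11.
Steady-state k*: s·k^0.26 = 0.11·k gives k* = (0.56/0.11)^(1/0.74) ≈ 9.0184.
MPK = 0.26·9.0184^(-0.74) ≈ 0.0511.
MPK < n+g+δ = 0.11, so the economy is dynamically inefficient (over-saving).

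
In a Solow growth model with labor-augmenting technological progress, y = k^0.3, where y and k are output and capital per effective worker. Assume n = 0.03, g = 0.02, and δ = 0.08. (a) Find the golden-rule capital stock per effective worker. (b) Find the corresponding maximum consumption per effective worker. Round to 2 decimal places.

(a) k_gold ≈ 3.30; (b) c_gold ≈ 1.00

Capital per effective worker breaks even when investment replaces (n + g + δ)·k; here n + g + δ = 0.13.
Setting f'(k) = n+g+δ gives 0.3·k^(0.3−1) = 0.13, hence k_gold = (0.3/0.13)^(1/0.7) ≈ 3.3024.
y_gold = 3.3024^0.3 ≈ 1.4310; c_gold = y_gold − 0.13·k_gold ≈ 1.0017.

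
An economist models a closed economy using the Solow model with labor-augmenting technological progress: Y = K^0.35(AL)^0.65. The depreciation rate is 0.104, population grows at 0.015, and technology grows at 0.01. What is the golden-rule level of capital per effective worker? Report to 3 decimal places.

Break-even investment rate: n + g + δ = 0.015 + 0.01 + 0.104 = 0.129.
Maximizing c = f(k) − (n+g+δ)·k gives f'(k) = n+g+δ, i.e. 0.35·k^(0.35−1) = 0.129, so k_gold = (0.35/0.129)^(1/0.65) ≈ 4.6440.

k_gold ≈ 4.644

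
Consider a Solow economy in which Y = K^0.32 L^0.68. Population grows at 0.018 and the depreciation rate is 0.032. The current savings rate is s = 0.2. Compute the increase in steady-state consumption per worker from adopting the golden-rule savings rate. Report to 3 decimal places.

Δc ≈ 0.093

Break-even investment rate: n + δ = 0.018 + 0.032 = 0.05.
Current steady state (s = 0.2): k* = (0.2/0.05)^(1/0.68) ≈ 7.6804, y* = 7.6804^0.32 ≈ 1.9201, c* = (1−0.2)·1.9201 ≈ 1.5361.
Golden rule sets MPK = n+δ: 0.32·k^(0.32−1) = 0.05, so k_gold = (0.32/0.05)^(1/0.68) ≈ 15.3306.
y_gold = 15.3306^0.32 ≈ 2.3954, c_gold = y_gold − 0.05·k_gold ≈ 1.6289.
Gain: Δc = 1.6289 − 1.5361 ≈ 0.0928.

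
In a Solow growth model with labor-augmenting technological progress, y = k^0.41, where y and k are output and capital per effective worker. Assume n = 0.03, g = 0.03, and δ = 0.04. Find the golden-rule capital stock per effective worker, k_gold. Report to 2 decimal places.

Capital per effective worker breaks even when investment replaces (n + g + δ)·k; here n + g + δ = 0.1.
Maximizing c = f(k) − (n+g+δ)·k gives f'(k) = n+g+δ, i.e. 0.41·k^(0.41−1) = 0.1, so k_gold = (0.41/0.1)^(1/0.59) ≈ 10.9299.

k_gold ≈ 10.93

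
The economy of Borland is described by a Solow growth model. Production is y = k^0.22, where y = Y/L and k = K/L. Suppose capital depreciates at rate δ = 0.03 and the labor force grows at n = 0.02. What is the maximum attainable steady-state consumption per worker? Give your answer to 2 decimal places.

Capital per worker breaks even when investment replaces (n + δ)·k; here n + δ = 0.05.
Setting f'(k) = n+δ gives 0.22·k^(0.22−1) = 0.05, hence k_gold = (0.22/0.05)^(1/0.78) ≈ 6.6825.
y_gold = 6.6825^0.22 ≈ 1.5188.
c_gold = y_gold − (n+δ)·k_gold = 1.5188 − 0.05·6.6825 ≈ 1.1846.

c_gold ≈ 1.18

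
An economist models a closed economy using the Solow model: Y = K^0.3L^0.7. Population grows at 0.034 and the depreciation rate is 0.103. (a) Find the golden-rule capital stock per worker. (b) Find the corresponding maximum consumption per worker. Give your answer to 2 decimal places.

Capital per worker breaks even when investment replaces (n + δ)·k; here n + δ = 0.137.
At the golden rule the marginal product of capital equals n+δ: 0.3·k^(0.3−1) = 0.137. Solving, k_gold = (0.3/0.137)^(1/0.7) ≈ 3.0640.
y_gold = 3.0640^0.3 ≈ 1.3992; c_gold = y_gold − 0.137·k_gold ≈ 0.9795.

(a) k_gold ≈ 3.06; (b) c_gold ≈ 0.98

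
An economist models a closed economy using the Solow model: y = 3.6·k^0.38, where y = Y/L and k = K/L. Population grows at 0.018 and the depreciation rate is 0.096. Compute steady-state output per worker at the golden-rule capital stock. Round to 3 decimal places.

Capital per worker breaks even when investment replaces (n + δ)·k; here n + δ = 0.114.
Maximizing c = f(k) − (n+δ)·k gives f'(k) = n+δ, i.e. 0.38·3.6·k^(0.38−1) = 0.114, so k_gold = (0.38·3.6/0.114)^(1/0.62) ≈ 55.0320.
Output: y_gold = 3.6·k_gold^0.38 = 3.6·55.0320^0.38 ≈ 16.5096.

y_gold ≈ 16.510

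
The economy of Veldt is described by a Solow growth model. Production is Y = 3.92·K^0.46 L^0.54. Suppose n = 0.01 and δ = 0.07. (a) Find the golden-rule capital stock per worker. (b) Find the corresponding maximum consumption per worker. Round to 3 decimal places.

(a) k_gold ≈ 320.236; (b) c_gold ≈ 30.074

Capital per worker breaks even when investment replaces (n + δ)·k; here n + δ = 0.08.
At the golden rule the marginal product of capital equals n+δ: 0.46·3.92·k^(0.46−1) = 0.08. Solving, k_gold = (0.46·3.92/0.08)^(1/0.54) ≈ 320.2360.
y_gold = 3.92·320.2360^0.46 ≈ 55.6932; c_gold = y_gold − 0.08·k_gold ≈ 30.0743.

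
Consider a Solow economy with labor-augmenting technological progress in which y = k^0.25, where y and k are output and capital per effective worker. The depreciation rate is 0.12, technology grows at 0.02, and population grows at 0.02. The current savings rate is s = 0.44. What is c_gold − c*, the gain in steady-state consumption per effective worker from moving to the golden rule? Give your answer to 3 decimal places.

Break-even investment rate: n + g + δ = 0.02 + 0.02 + 0.12 = 0.16.
Current steady state (s = 0.44): k* = (0.44/0.16)^(1/0.75) ≈ 3.8528, y* = 3.8528^0.25 ≈ 1.4010, c* = (1−0.44)·1.4010 ≈ 0.7846.
Setting f'(k) = n+g+δ gives 0.25·k^(0.25−1) = 0.16, hence k_gold = (0.25/0.16)^(1/0.75) ≈ 1.8131.
y_gold = 1.8131^0.25 ≈ 1.1604, c_gold = y_gold − 0.16·k_gold ≈ 0.8703.
Gain: Δc = 0.8703 − 0.7846 ≈ 0.0857.

Δc ≈ 0.086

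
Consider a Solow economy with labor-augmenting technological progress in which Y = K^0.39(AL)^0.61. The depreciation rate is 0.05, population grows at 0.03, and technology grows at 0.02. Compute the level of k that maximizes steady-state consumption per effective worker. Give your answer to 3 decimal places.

Capital per effective worker breaks even when investment replaces (n + g + δ)·k; here n + g + δ = 0.1.
Golden rule sets MPK = n+g+δ: 0.39·k^(0.39−1) = 0.1, so k_gold = (0.39/0.1)^(1/0.61) ≈ 9.3102.

k_gold ≈ 9.310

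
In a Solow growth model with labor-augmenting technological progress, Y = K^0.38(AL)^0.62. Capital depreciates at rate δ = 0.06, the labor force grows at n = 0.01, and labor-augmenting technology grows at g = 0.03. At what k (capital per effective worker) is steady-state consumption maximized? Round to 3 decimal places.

k_gold ≈ 8.613

n + g + δ = 0.01 + 0.03 + 0.06 = 0.1.
Setting f'(k) = n+g+δ gives 0.38·k^(0.38−1) = 0.1, hence k_gold = (0.38/0.1)^(1/0.62) ≈ 8.6126.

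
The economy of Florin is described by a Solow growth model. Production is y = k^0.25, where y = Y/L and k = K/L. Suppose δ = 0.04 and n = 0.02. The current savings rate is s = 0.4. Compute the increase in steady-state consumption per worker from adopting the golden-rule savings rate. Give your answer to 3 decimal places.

Δc ≈ 0.078

Break-even investment rate: n + δ = 0.02 + 0.04 = 0.06.
Current steady state (s = 0.4): k* = (0.4/0.06)^(1/0.75) ≈ 12.5471, y* = 12.5471^0.25 ≈ 1.8821, c* = (1−0.4)·1.8821 ≈ 1.1292.
Maximizing c = f(k) − (n+δ)·k gives f'(k) = n+δ, i.e. 0.25·k^(0.25−1) = 0.06, so k_gold = (0.25/0.06)^(1/0.75) ≈ 6.7048.
y_gold = 6.7048^0.25 ≈ 1.6091, c_gold = y_gold − 0.06·k_gold ≈ 1.2069.
Gain: Δc = 1.2069 − 1.1292 ≈ 0.0776.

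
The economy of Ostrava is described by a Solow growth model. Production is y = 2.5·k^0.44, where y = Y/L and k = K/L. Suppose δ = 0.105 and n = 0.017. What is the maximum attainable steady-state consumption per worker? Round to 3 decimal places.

c_gold ≈ 7.880

n + δ = 0.017 + 0.105 = 0.122.
Setting f'(k) = n+δ gives 0.44·2.5·k^(0.44−1) = 0.122, hence k_gold = (0.44·2.5/0.122)^(1/0.56) ≈ 50.7476.
y_gold = 2.5·50.7476^0.44 ≈ 14.0709.
c_gold = y_gold − (n+δ)·k_gold = 14.0709 − 0.122·50.7476 ≈ 7.8797.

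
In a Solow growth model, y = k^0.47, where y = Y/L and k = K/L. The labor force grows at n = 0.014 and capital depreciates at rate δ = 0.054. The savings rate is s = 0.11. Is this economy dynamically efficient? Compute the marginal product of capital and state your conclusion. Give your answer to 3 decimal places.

n + δ = 0.014 + 0.054 = 0.068.
Steady-state k*: s·k^0.47 = 0.068·k gives k* = (0.11/0.068)^(1/0.53) ≈ 2.4781.
MPK = 0.47·2.4781^(-0.53) ≈ 0.2905.
MPK > n+δ = 0.068, so the economy is dynamically efficient (under-saving).

dynamically efficient; MPK ≈ 0.291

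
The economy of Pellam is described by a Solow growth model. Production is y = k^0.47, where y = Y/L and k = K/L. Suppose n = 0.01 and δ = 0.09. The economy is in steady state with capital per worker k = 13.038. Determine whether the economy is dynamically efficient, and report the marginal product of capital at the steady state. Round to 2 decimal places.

dynamically efficient; MPK ≈ 0.12

Break-even investment rate: n + δ = 0.01 + 0.09 = 0.1.
MPK = 0.47·k^(0.47−1) = 0.47·13.038^(-0.53) ≈ 0.1205.
MPK > 0.1, so the economy is dynamically efficient (under-saving).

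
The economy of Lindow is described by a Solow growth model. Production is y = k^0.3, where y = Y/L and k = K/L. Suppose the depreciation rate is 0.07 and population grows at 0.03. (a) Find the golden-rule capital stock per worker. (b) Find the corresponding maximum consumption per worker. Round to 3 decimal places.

Break-even investment rate: n + δ = 0.03 + 0.07 = 0.1.
Maximizing c = f(k) − (n+δ)·k gives f'(k) = n+δ, i.e. 0.3·k^(0.3−1) = 0.1, so k_gold = (0.3/0.1)^(1/0.7) ≈ 4.8040.
y_gold = 4.8040^0.3 ≈ 1.6013; c_gold = y_gold − 0.1·k_gold ≈ 1.1209.

(a) k_gold ≈ 4.804; (b) c_gold ≈ 1.121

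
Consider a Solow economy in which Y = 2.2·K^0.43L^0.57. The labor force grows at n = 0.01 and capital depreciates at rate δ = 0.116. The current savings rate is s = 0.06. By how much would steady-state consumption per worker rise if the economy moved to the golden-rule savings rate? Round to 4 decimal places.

Capital per worker breaks even when investment replaces (n + δ)·k; here n + δ = 0.126.
Current steady state (s = 0.06): k* = (0.06·2.2/0.126)^(1/0.57) ≈ 1.0850, y* = 2.2·1.0850^0.43 ≈ 2.2786, c* = (1−0.06)·2.2786 ≈ 2.1419.
Maximizing c = f(k) − (n+δ)·k gives f'(k) = n+δ, i.e. 0.43·2.2·k^(0.43−1) = 0.126, so k_gold = (0.43·2.2/0.126)^(1/0.57) ≈ 34.3559.
y_gold = 2.2·34.3559^0.43 ≈ 10.0671, c_gold = y_gold − 0.126·k_gold ≈ 5.7382.
Gain: Δc = 5.7382 − 2.1419 ≈ 3.5964.

Δc ≈ 3.5964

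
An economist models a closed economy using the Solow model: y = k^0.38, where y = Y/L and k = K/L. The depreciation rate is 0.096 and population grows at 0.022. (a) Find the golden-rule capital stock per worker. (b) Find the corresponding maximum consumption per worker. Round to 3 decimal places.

(a) k_gold ≈ 6.595; (b) c_gold ≈ 1.270

Break-even investment rate: n + δ = 0.022 + 0.096 = 0.118.
At the golden rule the marginal product of capital equals n+δ: 0.38·k^(0.38−1) = 0.118. Solving, k_gold = (0.38/0.118)^(1/0.62) ≈ 6.5947.
y_gold = 6.5947^0.38 ≈ 2.0478; c_gold = y_gold − 0.118·k_gold ≈ 1.2697.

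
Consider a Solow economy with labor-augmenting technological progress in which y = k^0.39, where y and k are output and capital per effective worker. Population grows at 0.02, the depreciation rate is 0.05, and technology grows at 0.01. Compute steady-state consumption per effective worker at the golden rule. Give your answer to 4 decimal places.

c_gold ≈ 1.6795

Capital per effective worker breaks even when investment replaces (n + g + δ)·k; here n + g + δ = 0.08.
Setting f'(k) = n+g+δ gives 0.39·k^(0.39−1) = 0.08, hence k_gold = (0.39/0.08)^(1/0.61) ≈ 13.4223.
y_gold = 13.4223^0.39 ≈ 2.7533.
c_gold = y_gold − (n+g+δ)·k_gold = 2.7533 − 0.08·13.4223 ≈ 1.6795.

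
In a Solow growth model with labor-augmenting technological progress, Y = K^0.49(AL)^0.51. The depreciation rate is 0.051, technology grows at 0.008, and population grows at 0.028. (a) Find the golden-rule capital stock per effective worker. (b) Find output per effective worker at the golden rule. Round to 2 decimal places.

Capital per effective worker breaks even when investment replaces (n + g + δ)·k; here n + g + δ = 0.087.
Setting f'(k) = n+g+δ gives 0.49·k^(0.49−1) = 0.087, hence k_gold = (0.49/0.087)^(1/0.51) ≈ 29.6425.
y_gold = 29.6425^0.49 ≈ 5.2631.

(a) k_gold ≈ 29.64; (b) y_gold ≈ 5.26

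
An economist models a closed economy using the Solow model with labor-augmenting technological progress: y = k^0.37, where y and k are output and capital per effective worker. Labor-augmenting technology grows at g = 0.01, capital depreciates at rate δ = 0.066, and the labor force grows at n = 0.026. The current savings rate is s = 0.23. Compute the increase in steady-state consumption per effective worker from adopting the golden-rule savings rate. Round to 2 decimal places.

n + g + δ = 0.026 + 0.01 + 0.066 = 0.102.
Current steady state (s = 0.23): k* = (0.23/0.102)^(1/0.63) ≈ 3.6351, y* = 3.6351^0.37 ≈ 1.6121, c* = (1−0.23)·1.6121 ≈ 1.2413.
Maximizing c = f(k) − (n+g+δ)·k gives f'(k) = n+g+δ, i.e. 0.37·k^(0.37−1) = 0.102, so k_gold = (0.37/0.102)^(1/0.63) ≈ 7.7314.
y_gold = 7.7314^0.37 ≈ 2.1314, c_gold = y_gold − 0.102·k_gold ≈ 1.3428.
Gain: Δc = 1.3428 − 1.2413 ≈ 0.1014.

Δc ≈ 0.10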